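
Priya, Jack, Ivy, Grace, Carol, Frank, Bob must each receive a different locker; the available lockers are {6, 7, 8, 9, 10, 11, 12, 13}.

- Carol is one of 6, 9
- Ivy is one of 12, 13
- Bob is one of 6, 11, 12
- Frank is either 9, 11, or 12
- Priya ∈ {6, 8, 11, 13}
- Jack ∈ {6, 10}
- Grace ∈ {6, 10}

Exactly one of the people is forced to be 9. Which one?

Carol

Among the 7 variables, 8 fits only Priya (and all 7 values in {6, 8, 9, 10, 11, 12, 13} must be used), so Priya = 8.
The 6 still-open variables together cover exactly {6, 9, 10, 11, 12, 13} — 6 values for 6 variables — and 13 appears only in Ivy's list, so Ivy = 13.
The 2 variables Jack and Grace are confined to {6, 10}, which locks those values in; drop them from Carol, Bob.
So 9 goes to Carol.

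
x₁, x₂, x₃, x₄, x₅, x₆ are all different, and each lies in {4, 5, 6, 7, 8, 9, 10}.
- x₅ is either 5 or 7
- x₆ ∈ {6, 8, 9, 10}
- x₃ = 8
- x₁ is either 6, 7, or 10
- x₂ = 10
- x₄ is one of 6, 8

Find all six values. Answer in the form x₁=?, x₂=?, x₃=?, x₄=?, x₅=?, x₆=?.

x₂'s domain is down to {10}, so x₂ = 10. So x₁, x₆ can't be 10.
x₃'s domain is down to {8}, so x₃ = 8. Eliminate 8 elsewhere: x₄, x₆.
x₄ has just one choice, so x₄ = 6. So x₁, x₆ can't be 6.
That leaves x₆ = 9.
x₁'s domain is down to {7}, so x₁ = 7. Remove 7 from x₅.
x₅'s domain is down to {5}, so x₅ = 5.

x₁=7, x₂=10, x₃=8, x₄=6, x₅=5, x₆=9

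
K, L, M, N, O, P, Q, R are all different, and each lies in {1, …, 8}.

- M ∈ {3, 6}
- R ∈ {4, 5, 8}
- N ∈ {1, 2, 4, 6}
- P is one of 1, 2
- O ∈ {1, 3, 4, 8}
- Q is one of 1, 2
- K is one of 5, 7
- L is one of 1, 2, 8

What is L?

The 8 variables draw from only 8 values {1, 2, 3, 4, 5, 6, 7, 8}, so each is used; only K can be 7, hence K = 7.
The 7 still-open variables together cover exactly {1, 2, 3, 4, 5, 6, 8} — 7 values for 7 variables — and 5 appears only in R's list, so R = 5.
P and Q between them cover only {1, 2} — a naked pair. Remove those values from L, N, O.
So L = 8.

8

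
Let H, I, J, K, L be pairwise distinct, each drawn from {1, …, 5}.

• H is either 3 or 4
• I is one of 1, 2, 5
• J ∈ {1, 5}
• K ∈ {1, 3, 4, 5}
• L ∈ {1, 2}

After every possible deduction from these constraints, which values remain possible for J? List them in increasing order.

The 3 variables I, J, L are confined to {1, 2, 5}, which locks those values in; drop them from K.
No further eliminations apply; J can still be any of 1, 5.

1, 5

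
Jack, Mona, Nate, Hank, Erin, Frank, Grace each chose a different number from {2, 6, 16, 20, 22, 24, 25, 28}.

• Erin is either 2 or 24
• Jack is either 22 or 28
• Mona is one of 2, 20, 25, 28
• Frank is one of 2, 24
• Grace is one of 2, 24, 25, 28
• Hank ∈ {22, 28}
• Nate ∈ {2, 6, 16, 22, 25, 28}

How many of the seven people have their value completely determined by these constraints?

Jack and Hank share exactly the 2 values {22, 28}; by pigeonhole those values go to them, so strike 22, 28 from Mona, Nate, Grace.
Erin and Frank share exactly the 2 values {2, 24}; by pigeonhole those values go to them, so strike 2, 24 from Mona, Nate, Grace.
That leaves Grace = 25. Eliminate 25 elsewhere: Mona, Nate.
Mona's domain is down to {20}, so Mona = 20.
Determined: Mona=20, Grace=25. The other people each still have more than one consistent value. That makes 2.

2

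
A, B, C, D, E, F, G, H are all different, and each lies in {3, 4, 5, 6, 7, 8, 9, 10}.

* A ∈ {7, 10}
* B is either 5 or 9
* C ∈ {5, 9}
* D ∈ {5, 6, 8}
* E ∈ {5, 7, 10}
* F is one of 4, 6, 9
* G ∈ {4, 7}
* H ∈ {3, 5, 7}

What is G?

The 8 variables draw from only 8 values {3, 4, 5, 6, 7, 8, 9, 10}, so each is used; only H can be 3, hence H = 3.
The 7 still-open variables together cover exactly {4, 5, 6, 7, 8, 9, 10} — 7 values for 7 variables — and 8 appears only in D's list, so D = 8.
The 6 still-open variables draw from only 6 values {4, 5, 6, 7, 9, 10}, so each is used; only F can be 6, hence F = 6.
The 5 still-open variables together cover exactly {4, 5, 7, 9, 10} — 5 values for 5 variables — and 4 appears only in G's list, so G = 4.

4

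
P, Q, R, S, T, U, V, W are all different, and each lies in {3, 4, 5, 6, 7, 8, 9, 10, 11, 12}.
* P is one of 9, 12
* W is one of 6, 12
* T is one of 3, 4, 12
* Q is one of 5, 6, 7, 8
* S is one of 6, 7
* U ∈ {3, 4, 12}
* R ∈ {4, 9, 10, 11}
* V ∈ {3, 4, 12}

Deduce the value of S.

T, U, V between them cover only {3, 4, 12} — a naked triple. Remove those values from P, R, W.
P has just one choice, so P = 9. Strike 9 from R.
W must be 6 (only option left). Remove 6 from Q, S.
So S = 7.

7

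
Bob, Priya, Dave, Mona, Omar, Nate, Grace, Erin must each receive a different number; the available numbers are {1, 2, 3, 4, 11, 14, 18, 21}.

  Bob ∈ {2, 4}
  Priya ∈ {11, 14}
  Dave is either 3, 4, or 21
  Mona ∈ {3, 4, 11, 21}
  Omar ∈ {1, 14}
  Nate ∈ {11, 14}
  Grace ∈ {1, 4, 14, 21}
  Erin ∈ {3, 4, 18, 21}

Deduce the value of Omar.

1

The 8 variables together cover exactly {1, 2, 3, 4, 11, 14, 18, 21} — 8 values for 8 variables — and 2 appears only in Bob's list, so Bob = 2.
The 7 still-open variables together cover exactly {1, 3, 4, 11, 14, 18, 21} — 7 values for 7 variables — and 18 appears only in Erin's list, so Erin = 18.
Priya and Nate between them cover only {11, 14} — a naked pair. Remove those values from Mona, Omar, Grace.
So Omar = 1.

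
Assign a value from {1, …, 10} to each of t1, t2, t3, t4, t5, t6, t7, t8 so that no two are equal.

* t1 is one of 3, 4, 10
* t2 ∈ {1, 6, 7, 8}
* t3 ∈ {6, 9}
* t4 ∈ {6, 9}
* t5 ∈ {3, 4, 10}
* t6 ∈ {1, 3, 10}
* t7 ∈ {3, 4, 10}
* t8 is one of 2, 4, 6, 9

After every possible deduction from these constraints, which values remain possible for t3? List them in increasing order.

6, 9

The 2 variables t3 and t4 are confined to {6, 9}, which locks those values in; drop them from t2, t8.
t1, t5, t7 between them cover only {3, 4, 10} — a naked triple. Remove those values from t6, t8.
t6's domain is down to {1}, so t6 = 1. So t2 can't be 1.
t8 must be 2 (only option left).
No further eliminations apply; t3 can still be any of 6, 9.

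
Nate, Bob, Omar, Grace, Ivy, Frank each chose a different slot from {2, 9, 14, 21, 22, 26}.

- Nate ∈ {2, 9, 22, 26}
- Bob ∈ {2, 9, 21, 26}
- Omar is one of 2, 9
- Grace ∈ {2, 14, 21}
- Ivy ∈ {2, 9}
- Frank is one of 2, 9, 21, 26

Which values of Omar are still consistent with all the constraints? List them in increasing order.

Among the 6 variables, 14 fits only Grace (and all 6 values in {2, 9, 14, 21, 22, 26} must be used), so Grace = 14.
The 5 still-open variables together cover exactly {2, 9, 21, 22, 26} — 5 values for 5 variables — and 22 appears only in Nate's list, so Nate = 22.
The 2 variables Omar and Ivy are confined to {2, 9}, which locks those values in; drop them from Bob, Frank.
No further eliminations apply; Omar can still be any of 2, 9.

2, 9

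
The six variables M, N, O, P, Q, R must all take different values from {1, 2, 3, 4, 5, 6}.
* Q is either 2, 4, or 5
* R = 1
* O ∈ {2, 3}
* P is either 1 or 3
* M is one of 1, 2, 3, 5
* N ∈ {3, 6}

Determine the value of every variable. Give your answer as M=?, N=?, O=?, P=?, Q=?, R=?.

M=5, N=6, O=2, P=3, Q=4, R=1

R must be 1 (only option left). Strike 1 from M, P.
That leaves P = 3. Strike 3 from M, N, O.
That leaves N = 6.
O must be 2 (only option left). Strike 2 from M, Q.
That leaves M = 5. Remove 5 from Q.
Q must be 4 (only option left).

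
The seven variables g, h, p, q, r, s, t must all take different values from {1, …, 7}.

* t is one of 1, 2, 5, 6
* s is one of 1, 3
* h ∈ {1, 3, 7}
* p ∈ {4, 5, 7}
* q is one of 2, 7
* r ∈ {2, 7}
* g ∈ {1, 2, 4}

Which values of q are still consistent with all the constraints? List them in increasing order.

2, 7

The 7 variables draw from only 7 values {1, 2, 3, 4, 5, 6, 7}, so each is used; only t can be 6, hence t = 6.
The 6 still-open variables together cover exactly {1, 2, 3, 4, 5, 7} — 6 values for 6 variables — and 5 appears only in p's list, so p = 5.
Among the 5 still-open variables, 4 fits only g (and all 5 values in {1, 2, 3, 4, 7} must be used), so g = 4.
q and r share exactly the 2 values {2, 7}; by pigeonhole those values go to them, so strike 2, 7 from h.
No further eliminations apply; q can still be any of 2, 7.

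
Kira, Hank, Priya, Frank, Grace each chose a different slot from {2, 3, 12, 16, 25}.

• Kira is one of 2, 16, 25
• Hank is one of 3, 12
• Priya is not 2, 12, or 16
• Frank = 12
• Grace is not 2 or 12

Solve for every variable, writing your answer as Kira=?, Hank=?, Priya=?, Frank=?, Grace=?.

Kira=2, Hank=3, Priya=25, Frank=12, Grace=16

Frank's domain is down to {12}, so Frank = 12. So Hank can't be 12.
Hank has just one choice, so Hank = 3. Eliminate 3 elsewhere: Priya, Grace.
That leaves Priya = 25. Eliminate 25 elsewhere: Kira, Grace.
Grace must be 16 (only option left). Remove 16 from Kira.
Kira has just one choice, so Kira = 2.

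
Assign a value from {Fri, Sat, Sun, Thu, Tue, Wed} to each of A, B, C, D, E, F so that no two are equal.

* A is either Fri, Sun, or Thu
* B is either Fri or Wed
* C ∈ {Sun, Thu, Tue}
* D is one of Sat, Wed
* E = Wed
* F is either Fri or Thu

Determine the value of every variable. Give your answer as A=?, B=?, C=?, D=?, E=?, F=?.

A=Sun, B=Fri, C=Tue, D=Sat, E=Wed, F=Thu

E's domain is down to {Wed}, so E = Wed. Eliminate Wed elsewhere: B, D.
That leaves B = Fri. Eliminate Fri elsewhere: A, F.
D must be Sat (only option left).
F has just one choice, so F = Thu. Remove Thu from A, C.
That leaves A = Sun. Eliminate Sun elsewhere: C.
C has just one choice, so C = Tue.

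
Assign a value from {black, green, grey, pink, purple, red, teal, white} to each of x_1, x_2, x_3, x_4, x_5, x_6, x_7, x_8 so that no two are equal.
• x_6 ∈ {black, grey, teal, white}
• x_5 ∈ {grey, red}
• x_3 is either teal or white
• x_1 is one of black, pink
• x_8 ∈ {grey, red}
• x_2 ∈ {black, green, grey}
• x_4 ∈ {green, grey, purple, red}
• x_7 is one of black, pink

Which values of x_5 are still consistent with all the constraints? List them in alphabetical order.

Among the 8 variables, purple fits only x_4 (and all 8 values in {black, green, grey, pink, purple, red, teal, white} must be used), so x_4 = purple.
The 7 still-open variables together cover exactly {black, green, grey, pink, red, teal, white} — 7 values for 7 variables — and green appears only in x_2's list, so x_2 = green.
The 2 variables x_1 and x_7 are confined to {black, pink}, which locks those values in; drop them from x_6.
x_5 and x_8 between them cover only {grey, red} — a naked pair. Remove those values from x_6.
No further eliminations apply; x_5 can still be any of grey, red.

grey, red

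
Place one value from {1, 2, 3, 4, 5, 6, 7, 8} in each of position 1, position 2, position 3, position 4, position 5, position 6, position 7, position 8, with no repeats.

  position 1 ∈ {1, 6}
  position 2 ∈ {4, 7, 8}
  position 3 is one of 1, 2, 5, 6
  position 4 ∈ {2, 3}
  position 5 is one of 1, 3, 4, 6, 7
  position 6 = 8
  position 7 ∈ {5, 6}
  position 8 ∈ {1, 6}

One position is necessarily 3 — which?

position 6 must be 8 (only option left). Remove 8 from position 2.
The 2 variables position 1 and position 8 are confined to {1, 6}, which locks those values in; drop them from position 3, position 5, position 7.
position 7's domain is down to {5}, so position 7 = 5. Eliminate 5 elsewhere: position 3.
position 3's domain is down to {2}, so position 3 = 2. Remove 2 from position 4.

position 4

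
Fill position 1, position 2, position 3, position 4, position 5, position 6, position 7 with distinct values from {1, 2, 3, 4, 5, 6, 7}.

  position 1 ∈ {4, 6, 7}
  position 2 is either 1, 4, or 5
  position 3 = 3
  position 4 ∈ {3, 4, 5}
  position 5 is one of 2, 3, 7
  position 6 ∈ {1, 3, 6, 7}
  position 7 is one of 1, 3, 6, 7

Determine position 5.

position 3 has just one choice, so position 3 = 3. Remove 3 from position 4, position 5, position 6, position 7.
The 6 still-open variables together cover exactly {1, 2, 4, 5, 6, 7} — 6 values for 6 variables — and 2 appears only in position 5's list, so position 5 = 2.

2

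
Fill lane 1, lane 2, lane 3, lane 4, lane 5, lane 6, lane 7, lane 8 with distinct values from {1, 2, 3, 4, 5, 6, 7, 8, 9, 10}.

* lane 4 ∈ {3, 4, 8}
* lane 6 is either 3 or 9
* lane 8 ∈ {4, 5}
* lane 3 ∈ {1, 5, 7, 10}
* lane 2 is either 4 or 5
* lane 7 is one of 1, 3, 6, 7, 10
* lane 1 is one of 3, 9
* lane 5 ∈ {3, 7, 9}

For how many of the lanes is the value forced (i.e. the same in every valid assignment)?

2

lane 1 and lane 6 between them cover only {3, 9} — a naked pair. Remove those values from lane 4, lane 5, lane 7.
lane 5's domain is down to {7}, so lane 5 = 7. Eliminate 7 elsewhere: lane 3, lane 7.
lane 2 and lane 8 between them cover only {4, 5} — a naked pair. Remove those values from lane 3, lane 4.
lane 4's domain is down to {8}, so lane 4 = 8.
Determined: lane 4=8, lane 5=7. The other lanes each still have more than one consistent value. That makes 2.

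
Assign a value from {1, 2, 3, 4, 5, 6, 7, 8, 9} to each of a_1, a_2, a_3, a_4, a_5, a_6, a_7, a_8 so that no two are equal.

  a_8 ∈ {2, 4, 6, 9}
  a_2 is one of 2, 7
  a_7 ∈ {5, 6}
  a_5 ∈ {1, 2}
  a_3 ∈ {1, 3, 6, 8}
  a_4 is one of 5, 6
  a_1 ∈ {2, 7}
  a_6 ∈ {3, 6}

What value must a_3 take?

8

The 2 variables a_1 and a_2 are confined to {2, 7}, which locks those values in; drop them from a_5, a_8.
a_5 must be 1 (only option left). Strike 1 from a_3.
a_4 and a_7 share exactly the 2 values {5, 6}; by pigeonhole those values go to them, so strike 5, 6 from a_3, a_6, a_8.
a_6 has just one choice, so a_6 = 3. Strike 3 from a_3.
So a_3 = 8.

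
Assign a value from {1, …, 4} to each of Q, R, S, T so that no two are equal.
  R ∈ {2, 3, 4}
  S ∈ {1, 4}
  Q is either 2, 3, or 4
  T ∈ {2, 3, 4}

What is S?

The 4 variables together cover exactly {1, 2, 3, 4} — 4 values for 4 variables — and 1 appears only in S's list, so S = 1.

1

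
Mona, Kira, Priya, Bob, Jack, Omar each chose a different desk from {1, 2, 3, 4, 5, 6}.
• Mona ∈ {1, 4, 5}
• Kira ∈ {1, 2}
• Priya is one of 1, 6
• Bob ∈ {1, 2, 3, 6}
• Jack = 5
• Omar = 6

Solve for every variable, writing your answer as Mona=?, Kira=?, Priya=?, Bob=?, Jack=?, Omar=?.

Jack has just one choice, so Jack = 5. Eliminate 5 elsewhere: Mona.
Omar must be 6 (only option left). Eliminate 6 elsewhere: Priya, Bob.
Priya's domain is down to {1}, so Priya = 1. Eliminate 1 elsewhere: Mona, Kira, Bob.
Mona has just one choice, so Mona = 4.
Kira's domain is down to {2}, so Kira = 2. Strike 2 from Bob.
Bob must be 3 (only option left).

Mona=4, Kira=2, Priya=1, Bob=3, Jack=5, Omar=6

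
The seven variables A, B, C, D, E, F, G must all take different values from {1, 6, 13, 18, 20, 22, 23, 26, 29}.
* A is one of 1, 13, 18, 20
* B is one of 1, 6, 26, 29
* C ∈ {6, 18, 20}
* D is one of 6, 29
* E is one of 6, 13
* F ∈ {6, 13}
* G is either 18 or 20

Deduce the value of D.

The 7 variables draw from only 7 values {1, 6, 13, 18, 20, 26, 29}, so each is used; only B can be 26, hence B = 26.
The 6 still-open variables draw from only 6 values {1, 6, 13, 18, 20, 29}, so each is used; only A can be 1, hence A = 1.
Among the 5 still-open variables, 29 fits only D (and all 5 values in {6, 13, 18, 20, 29} must be used), so D = 29.

29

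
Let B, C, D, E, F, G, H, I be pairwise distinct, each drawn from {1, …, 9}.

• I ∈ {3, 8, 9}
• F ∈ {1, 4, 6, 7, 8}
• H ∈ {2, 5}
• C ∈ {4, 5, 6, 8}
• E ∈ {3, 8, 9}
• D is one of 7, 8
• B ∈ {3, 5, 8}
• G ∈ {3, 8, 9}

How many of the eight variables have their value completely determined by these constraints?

E, G, I share exactly the 3 values {3, 8, 9}; by pigeonhole those values go to them, so strike 3, 8, 9 from B, C, D, F.
B has just one choice, so B = 5. Strike 5 from C, H.
D has just one choice, so D = 7. Strike 7 from F.
That leaves H = 2.
Determined: B=5, D=7, H=2. The other variables each still have more than one consistent value. That makes 3.

3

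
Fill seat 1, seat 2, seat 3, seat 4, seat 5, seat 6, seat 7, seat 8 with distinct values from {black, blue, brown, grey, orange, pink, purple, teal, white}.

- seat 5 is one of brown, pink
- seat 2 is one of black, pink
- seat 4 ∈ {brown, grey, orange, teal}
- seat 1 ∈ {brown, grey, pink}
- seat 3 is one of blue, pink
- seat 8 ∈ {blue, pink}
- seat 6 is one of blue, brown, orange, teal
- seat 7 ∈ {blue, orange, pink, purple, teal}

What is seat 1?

The 8 variables together cover exactly {black, blue, brown, grey, orange, pink, purple, teal} — 8 values for 8 variables — and black appears only in seat 2's list, so seat 2 = black.
Among the 7 still-open variables, purple fits only seat 7 (and all 7 values in {blue, brown, grey, orange, pink, purple, teal} must be used), so seat 7 = purple.
seat 3 and seat 8 between them cover only {blue, pink} — a naked pair. Remove those values from seat 1, seat 5, seat 6.
seat 5's domain is down to {brown}, so seat 5 = brown. Strike brown from seat 1, seat 4, seat 6.
So seat 1 = grey.

grey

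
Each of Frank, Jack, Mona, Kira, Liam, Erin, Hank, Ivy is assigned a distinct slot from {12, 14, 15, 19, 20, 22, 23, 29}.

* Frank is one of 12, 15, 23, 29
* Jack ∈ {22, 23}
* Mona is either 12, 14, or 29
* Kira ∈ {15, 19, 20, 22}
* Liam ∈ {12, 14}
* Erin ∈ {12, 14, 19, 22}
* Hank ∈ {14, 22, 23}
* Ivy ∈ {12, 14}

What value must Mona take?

The 8 variables together cover exactly {12, 14, 15, 19, 20, 22, 23, 29} — 8 values for 8 variables — and 20 appears only in Kira's list, so Kira = 20.
Among the 7 still-open variables, 15 fits only Frank (and all 7 values in {12, 14, 15, 19, 22, 23, 29} must be used), so Frank = 15.
The 6 still-open variables together cover exactly {12, 14, 19, 22, 23, 29} — 6 values for 6 variables — and 19 appears only in Erin's list, so Erin = 19.
The 5 still-open variables together cover exactly {12, 14, 22, 23, 29} — 5 values for 5 variables — and 29 appears only in Mona's list, so Mona = 29.

29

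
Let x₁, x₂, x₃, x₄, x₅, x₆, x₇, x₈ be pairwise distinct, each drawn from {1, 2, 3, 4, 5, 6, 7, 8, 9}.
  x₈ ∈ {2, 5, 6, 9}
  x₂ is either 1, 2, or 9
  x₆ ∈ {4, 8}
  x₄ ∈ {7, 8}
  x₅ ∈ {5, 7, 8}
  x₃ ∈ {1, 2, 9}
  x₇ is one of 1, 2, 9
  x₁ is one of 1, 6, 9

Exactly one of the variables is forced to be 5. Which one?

The 8 variables together cover exactly {1, 2, 4, 5, 6, 7, 8, 9} — 8 values for 8 variables — and 4 appears only in x₆'s list, so x₆ = 4.
x₂, x₃, x₇ share exactly the 3 values {1, 2, 9}; by pigeonhole those values go to them, so strike 1, 2, 9 from x₁, x₈.
x₁ must be 6 (only option left). Eliminate 6 elsewhere: x₈.
So 5 goes to x₈.

x₈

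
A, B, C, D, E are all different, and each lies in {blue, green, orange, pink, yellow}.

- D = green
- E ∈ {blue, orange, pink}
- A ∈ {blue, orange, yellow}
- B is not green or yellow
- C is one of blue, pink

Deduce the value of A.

D has just one choice, so D = green.
Among the 4 still-open variables, yellow fits only A (and all 4 values in {blue, orange, pink, yellow} must be used), so A = yellow.

yellow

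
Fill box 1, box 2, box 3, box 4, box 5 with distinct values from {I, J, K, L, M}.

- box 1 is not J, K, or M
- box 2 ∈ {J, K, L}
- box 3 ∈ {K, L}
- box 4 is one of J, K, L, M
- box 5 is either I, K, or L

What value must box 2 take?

Among the 5 variables, M fits only box 4 (and all 5 values in {I, J, K, L, M} must be used), so box 4 = M.
The 4 still-open variables together cover exactly {I, J, K, L} — 4 values for 4 variables — and J appears only in box 2's list, so box 2 = J.

J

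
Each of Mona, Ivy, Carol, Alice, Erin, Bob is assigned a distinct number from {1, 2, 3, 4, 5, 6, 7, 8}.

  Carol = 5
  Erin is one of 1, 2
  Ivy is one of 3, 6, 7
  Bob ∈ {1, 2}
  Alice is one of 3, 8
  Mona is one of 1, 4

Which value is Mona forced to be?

4

Carol has just one choice, so Carol = 5.
Erin and Bob share exactly the 2 values {1, 2}; by pigeonhole those values go to them, so strike 1, 2 from Mona.
So Mona = 4.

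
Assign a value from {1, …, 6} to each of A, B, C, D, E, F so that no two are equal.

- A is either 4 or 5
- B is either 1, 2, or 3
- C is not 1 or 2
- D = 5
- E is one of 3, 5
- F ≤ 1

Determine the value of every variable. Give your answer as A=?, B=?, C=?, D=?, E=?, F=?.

D's domain is down to {5}, so D = 5. Eliminate 5 elsewhere: A, C, E.
E's domain is down to {3}, so E = 3. Remove 3 from B, C.
That leaves F = 1. Strike 1 from B.
A has just one choice, so A = 4. Strike 4 from C.
B's domain is down to {2}, so B = 2.
C has just one choice, so C = 6.

A=4, B=2, C=6, D=5, E=3, F=1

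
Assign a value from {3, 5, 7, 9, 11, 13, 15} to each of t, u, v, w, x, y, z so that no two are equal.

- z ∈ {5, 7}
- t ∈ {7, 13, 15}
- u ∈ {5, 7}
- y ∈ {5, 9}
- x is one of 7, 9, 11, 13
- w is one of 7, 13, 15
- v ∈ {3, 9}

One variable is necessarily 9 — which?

The 7 variables together cover exactly {3, 5, 7, 9, 11, 13, 15} — 7 values for 7 variables — and 3 appears only in v's list, so v = 3.
The 6 still-open variables draw from only 6 values {5, 7, 9, 11, 13, 15}, so each is used; only x can be 11, hence x = 11.
Among the 5 still-open variables, 9 fits only y (and all 5 values in {5, 7, 9, 13, 15} must be used), so y = 9.

y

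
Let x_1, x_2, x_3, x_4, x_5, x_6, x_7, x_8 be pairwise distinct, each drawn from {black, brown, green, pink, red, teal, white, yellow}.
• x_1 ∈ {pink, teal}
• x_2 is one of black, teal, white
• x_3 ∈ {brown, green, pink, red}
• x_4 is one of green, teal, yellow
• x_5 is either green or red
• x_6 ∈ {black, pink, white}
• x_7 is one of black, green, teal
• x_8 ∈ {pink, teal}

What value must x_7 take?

green

The 8 variables draw from only 8 values {black, brown, green, pink, red, teal, white, yellow}, so each is used; only x_3 can be brown, hence x_3 = brown.
The 7 still-open variables together cover exactly {black, green, pink, red, teal, white, yellow} — 7 values for 7 variables — and red appears only in x_5's list, so x_5 = red.
The 6 still-open variables draw from only 6 values {black, green, pink, teal, white, yellow}, so each is used; only x_4 can be yellow, hence x_4 = yellow.
The 5 still-open variables together cover exactly {black, green, pink, teal, white} — 5 values for 5 variables — and green appears only in x_7's list, so x_7 = green.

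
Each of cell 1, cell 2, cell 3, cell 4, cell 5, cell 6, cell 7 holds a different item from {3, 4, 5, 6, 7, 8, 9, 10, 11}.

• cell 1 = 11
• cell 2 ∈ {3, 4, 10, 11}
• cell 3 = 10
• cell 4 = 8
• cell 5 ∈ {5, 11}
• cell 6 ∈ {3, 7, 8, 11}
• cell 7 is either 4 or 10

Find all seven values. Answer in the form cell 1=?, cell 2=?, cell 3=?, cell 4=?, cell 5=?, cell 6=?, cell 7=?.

cell 1 has just one choice, so cell 1 = 11. Eliminate 11 elsewhere: cell 2, cell 5, cell 6.
cell 3 must be 10 (only option left). Remove 10 from cell 2, cell 7.
That leaves cell 4 = 8. Remove 8 from cell 6.
cell 5's domain is down to {5}, so cell 5 = 5.
That leaves cell 7 = 4. Strike 4 from cell 2.
That leaves cell 2 = 3. Eliminate 3 elsewhere: cell 6.
cell 6 must be 7 (only option left).

cell 1=11, cell 2=3, cell 3=10, cell 4=8, cell 5=5, cell 6=7, cell 7=4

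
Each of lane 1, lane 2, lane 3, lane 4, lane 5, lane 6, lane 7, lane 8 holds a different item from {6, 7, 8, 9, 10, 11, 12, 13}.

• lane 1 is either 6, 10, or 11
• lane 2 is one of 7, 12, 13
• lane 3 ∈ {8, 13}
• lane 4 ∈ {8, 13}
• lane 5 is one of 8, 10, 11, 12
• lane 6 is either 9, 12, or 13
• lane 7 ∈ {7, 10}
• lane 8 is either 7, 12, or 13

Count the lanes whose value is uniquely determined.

4

The 8 variables together cover exactly {6, 7, 8, 9, 10, 11, 12, 13} — 8 values for 8 variables — and 6 appears only in lane 1's list, so lane 1 = 6.
Among the 7 still-open variables, 9 fits only lane 6 (and all 7 values in {7, 8, 9, 10, 11, 12, 13} must be used), so lane 6 = 9.
The 6 still-open variables draw from only 6 values {7, 8, 10, 11, 12, 13}, so each is used; only lane 5 can be 11, hence lane 5 = 11.
The 5 still-open variables together cover exactly {7, 8, 10, 12, 13} — 5 values for 5 variables — and 10 appears only in lane 7's list, so lane 7 = 10.
lane 3 and lane 4 share exactly the 2 values {8, 13}; by pigeonhole those values go to them, so strike 8, 13 from lane 2, lane 8.
Determined: lane 1=6, lane 5=11, lane 6=9, lane 7=10. The other lanes each still have more than one consistent value. That makes 4.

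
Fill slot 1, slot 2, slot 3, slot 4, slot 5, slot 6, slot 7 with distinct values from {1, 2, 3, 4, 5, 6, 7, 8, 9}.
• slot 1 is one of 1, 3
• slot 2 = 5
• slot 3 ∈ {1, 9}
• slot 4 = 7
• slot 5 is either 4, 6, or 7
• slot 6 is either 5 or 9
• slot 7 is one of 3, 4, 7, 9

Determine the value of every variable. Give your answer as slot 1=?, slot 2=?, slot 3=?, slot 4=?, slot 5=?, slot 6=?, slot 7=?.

slot 2's domain is down to {5}, so slot 2 = 5. Remove 5 from slot 6.
slot 4's domain is down to {7}, so slot 4 = 7. So slot 5, slot 7 can't be 7.
That leaves slot 6 = 9. Strike 9 from slot 3, slot 7.
slot 3 must be 1 (only option left). Strike 1 from slot 1.
slot 1 has just one choice, so slot 1 = 3. Strike 3 from slot 7.
That leaves slot 7 = 4. Eliminate 4 elsewhere: slot 5.
slot 5 must be 6 (only option left).

slot 1=3, slot 2=5, slot 3=1, slot 4=7, slot 5=6, slot 6=9, slot 7=4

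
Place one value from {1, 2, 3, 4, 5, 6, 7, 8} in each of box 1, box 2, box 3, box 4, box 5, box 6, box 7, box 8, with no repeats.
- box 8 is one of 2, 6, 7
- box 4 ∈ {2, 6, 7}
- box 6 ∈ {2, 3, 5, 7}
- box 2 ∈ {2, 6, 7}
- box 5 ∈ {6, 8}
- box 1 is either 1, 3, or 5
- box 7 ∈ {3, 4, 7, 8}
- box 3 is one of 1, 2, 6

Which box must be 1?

The 8 variables draw from only 8 values {1, 2, 3, 4, 5, 6, 7, 8}, so each is used; only box 7 can be 4, hence box 7 = 4.
Among the 7 still-open variables, 8 fits only box 5 (and all 7 values in {1, 2, 3, 5, 6, 7, 8} must be used), so box 5 = 8.
The 3 variables box 2, box 4, box 8 are confined to {2, 6, 7}, which locks those values in; drop them from box 3, box 6.
So 1 goes to box 3.

box 3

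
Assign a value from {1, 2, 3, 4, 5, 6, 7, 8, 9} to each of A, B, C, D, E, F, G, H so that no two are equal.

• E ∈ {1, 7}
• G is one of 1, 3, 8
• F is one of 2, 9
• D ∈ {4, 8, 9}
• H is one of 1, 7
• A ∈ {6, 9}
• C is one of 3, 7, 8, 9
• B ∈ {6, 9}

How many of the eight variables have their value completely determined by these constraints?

2

The 8 variables draw from only 8 values {1, 2, 3, 4, 6, 7, 8, 9}, so each is used; only F can be 2, hence F = 2.
Among the 7 still-open variables, 4 fits only D (and all 7 values in {1, 3, 4, 6, 7, 8, 9} must be used), so D = 4.
A and B between them cover only {6, 9} — a naked pair. Remove those values from C.
The 2 variables E and H are confined to {1, 7}, which locks those values in; drop them from C, G.
Determined: D=4, F=2. The other variables each still have more than one consistent value. That makes 2.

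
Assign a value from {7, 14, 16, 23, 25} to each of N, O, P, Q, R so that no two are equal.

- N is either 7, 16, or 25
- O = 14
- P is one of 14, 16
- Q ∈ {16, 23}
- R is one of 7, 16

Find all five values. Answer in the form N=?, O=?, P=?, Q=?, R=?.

N=25, O=14, P=16, Q=23, R=7

O's domain is down to {14}, so O = 14. Strike 14 from P.
P must be 16 (only option left). Remove 16 from N, Q, R.
That leaves Q = 23.
That leaves R = 7. Eliminate 7 elsewhere: N.
N has just one choice, so N = 25.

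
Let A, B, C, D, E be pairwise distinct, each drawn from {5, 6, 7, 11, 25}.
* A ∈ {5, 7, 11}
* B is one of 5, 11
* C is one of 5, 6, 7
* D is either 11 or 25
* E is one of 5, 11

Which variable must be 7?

The 5 variables draw from only 5 values {5, 6, 7, 11, 25}, so each is used; only C can be 6, hence C = 6.
The 4 still-open variables draw from only 4 values {5, 7, 11, 25}, so each is used; only A can be 7, hence A = 7.

A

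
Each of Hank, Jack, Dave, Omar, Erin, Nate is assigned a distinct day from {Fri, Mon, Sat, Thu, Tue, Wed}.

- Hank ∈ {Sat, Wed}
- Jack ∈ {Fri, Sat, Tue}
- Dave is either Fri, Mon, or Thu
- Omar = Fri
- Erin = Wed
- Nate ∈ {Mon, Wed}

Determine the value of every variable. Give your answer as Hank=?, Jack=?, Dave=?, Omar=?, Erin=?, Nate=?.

Hank=Sat, Jack=Tue, Dave=Thu, Omar=Fri, Erin=Wed, Nate=Mon

Omar must be Fri (only option left). Strike Fri from Jack, Dave.
That leaves Erin = Wed. Remove Wed from Hank, Nate.
Nate's domain is down to {Mon}, so Nate = Mon. Remove Mon from Dave.
That leaves Hank = Sat. Strike Sat from Jack.
Jack has just one choice, so Jack = Tue.
That leaves Dave = Thu.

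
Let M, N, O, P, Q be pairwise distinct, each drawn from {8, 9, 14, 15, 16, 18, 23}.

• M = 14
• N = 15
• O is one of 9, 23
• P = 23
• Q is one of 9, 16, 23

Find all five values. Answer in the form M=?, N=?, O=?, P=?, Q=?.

M=14, N=15, O=9, P=23, Q=16

M must be 14 (only option left).
That leaves N = 15.
That leaves P = 23. Strike 23 from O, Q.
O's domain is down to {9}, so O = 9. Strike 9 from Q.
That leaves Q = 16.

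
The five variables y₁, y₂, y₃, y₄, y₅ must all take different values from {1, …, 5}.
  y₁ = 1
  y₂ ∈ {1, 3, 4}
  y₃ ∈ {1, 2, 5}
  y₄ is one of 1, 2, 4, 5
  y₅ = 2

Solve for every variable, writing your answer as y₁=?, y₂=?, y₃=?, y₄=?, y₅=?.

y₁'s domain is down to {1}, so y₁ = 1. So y₂, y₃, y₄ can't be 1.
y₅'s domain is down to {2}, so y₅ = 2. Eliminate 2 elsewhere: y₃, y₄.
That leaves y₃ = 5. Strike 5 from y₄.
y₄ must be 4 (only option left). Eliminate 4 elsewhere: y₂.
y₂'s domain is down to {3}, so y₂ = 3.

y₁=1, y₂=3, y₃=5, y₄=4, y₅=2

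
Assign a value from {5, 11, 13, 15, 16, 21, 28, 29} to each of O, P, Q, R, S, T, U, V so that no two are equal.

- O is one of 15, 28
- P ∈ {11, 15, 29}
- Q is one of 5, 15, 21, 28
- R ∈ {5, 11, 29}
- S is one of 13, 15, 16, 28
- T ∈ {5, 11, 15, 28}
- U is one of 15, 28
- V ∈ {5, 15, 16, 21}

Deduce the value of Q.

The 8 variables together cover exactly {5, 11, 13, 15, 16, 21, 28, 29} — 8 values for 8 variables — and 13 appears only in S's list, so S = 13.
The 7 still-open variables together cover exactly {5, 11, 15, 16, 21, 28, 29} — 7 values for 7 variables — and 16 appears only in V's list, so V = 16.
Among the 6 still-open variables, 21 fits only Q (and all 6 values in {5, 11, 15, 21, 28, 29} must be used), so Q = 21.

21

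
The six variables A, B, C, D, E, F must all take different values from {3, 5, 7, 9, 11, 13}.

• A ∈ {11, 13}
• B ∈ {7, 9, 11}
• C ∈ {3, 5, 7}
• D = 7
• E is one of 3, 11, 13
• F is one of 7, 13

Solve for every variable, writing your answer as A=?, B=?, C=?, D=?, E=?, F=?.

D has just one choice, so D = 7. Eliminate 7 elsewhere: B, C, F.
F's domain is down to {13}, so F = 13. So A, E can't be 13.
That leaves A = 11. So B, E can't be 11.
B has just one choice, so B = 9.
E has just one choice, so E = 3. Remove 3 from C.
C has just one choice, so C = 5.

A=11, B=9, C=5, D=7, E=3, F=13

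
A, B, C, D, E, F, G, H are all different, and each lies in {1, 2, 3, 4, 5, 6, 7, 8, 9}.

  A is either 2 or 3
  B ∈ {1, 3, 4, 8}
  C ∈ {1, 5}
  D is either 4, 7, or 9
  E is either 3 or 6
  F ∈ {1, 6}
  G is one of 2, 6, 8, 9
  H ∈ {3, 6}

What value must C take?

E and H between them cover only {3, 6} — a naked pair. Remove those values from A, B, F, G.
A's domain is down to {2}, so A = 2. Eliminate 2 elsewhere: G.
F must be 1 (only option left). Strike 1 from B, C.
So C = 5.

5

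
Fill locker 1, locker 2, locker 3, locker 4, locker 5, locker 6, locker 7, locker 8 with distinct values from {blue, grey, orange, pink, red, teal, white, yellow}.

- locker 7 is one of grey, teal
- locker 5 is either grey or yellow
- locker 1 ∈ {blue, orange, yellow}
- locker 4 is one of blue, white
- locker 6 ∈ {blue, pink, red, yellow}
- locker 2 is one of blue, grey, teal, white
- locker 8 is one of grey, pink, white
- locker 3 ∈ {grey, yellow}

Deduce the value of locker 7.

teal

The 8 variables draw from only 8 values {blue, grey, orange, pink, red, teal, white, yellow}, so each is used; only locker 1 can be orange, hence locker 1 = orange.
Among the 7 still-open variables, red fits only locker 6 (and all 7 values in {blue, grey, pink, red, teal, white, yellow} must be used), so locker 6 = red.
The 6 still-open variables together cover exactly {blue, grey, pink, teal, white, yellow} — 6 values for 6 variables — and pink appears only in locker 8's list, so locker 8 = pink.
locker 3 and locker 5 share exactly the 2 values {grey, yellow}; by pigeonhole those values go to them, so strike grey, yellow from locker 2, locker 7.
So locker 7 = teal.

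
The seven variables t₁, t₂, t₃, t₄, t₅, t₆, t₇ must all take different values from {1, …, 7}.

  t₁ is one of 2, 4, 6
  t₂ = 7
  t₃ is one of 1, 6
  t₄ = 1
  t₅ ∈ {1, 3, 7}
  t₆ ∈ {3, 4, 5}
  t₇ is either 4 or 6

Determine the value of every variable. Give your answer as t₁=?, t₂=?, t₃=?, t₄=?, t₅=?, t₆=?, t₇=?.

t₂ must be 7 (only option left). Eliminate 7 elsewhere: t₅.
t₄'s domain is down to {1}, so t₄ = 1. Strike 1 from t₃, t₅.
t₅ has just one choice, so t₅ = 3. Strike 3 from t₆.
That leaves t₃ = 6. So t₁, t₇ can't be 6.
t₇ has just one choice, so t₇ = 4. Strike 4 from t₁, t₆.
t₁ must be 2 (only option left).
t₆ must be 5 (only option left).

t₁=2, t₂=7, t₃=6, t₄=1, t₅=3, t₆=5, t₇=4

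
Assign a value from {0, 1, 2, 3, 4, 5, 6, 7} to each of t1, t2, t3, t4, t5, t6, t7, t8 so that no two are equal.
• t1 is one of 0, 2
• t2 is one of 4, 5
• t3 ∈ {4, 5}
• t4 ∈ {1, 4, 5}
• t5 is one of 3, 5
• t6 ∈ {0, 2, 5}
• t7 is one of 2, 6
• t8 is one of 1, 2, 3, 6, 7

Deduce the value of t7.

The 8 variables draw from only 8 values {0, 1, 2, 3, 4, 5, 6, 7}, so each is used; only t8 can be 7, hence t8 = 7.
Among the 7 still-open variables, 1 fits only t4 (and all 7 values in {0, 1, 2, 3, 4, 5, 6} must be used), so t4 = 1.
The 6 still-open variables draw from only 6 values {0, 2, 3, 4, 5, 6}, so each is used; only t5 can be 3, hence t5 = 3.
Among the 5 still-open variables, 6 fits only t7 (and all 5 values in {0, 2, 4, 5, 6} must be used), so t7 = 6.

6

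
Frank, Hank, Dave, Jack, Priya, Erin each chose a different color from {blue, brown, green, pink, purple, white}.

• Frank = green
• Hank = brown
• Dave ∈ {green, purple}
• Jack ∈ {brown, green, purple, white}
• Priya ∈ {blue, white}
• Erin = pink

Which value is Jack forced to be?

white

Frank has just one choice, so Frank = green. So Dave, Jack can't be green.
Hank's domain is down to {brown}, so Hank = brown. Strike brown from Jack.
Dave has just one choice, so Dave = purple. So Jack can't be purple.
So Jack = white.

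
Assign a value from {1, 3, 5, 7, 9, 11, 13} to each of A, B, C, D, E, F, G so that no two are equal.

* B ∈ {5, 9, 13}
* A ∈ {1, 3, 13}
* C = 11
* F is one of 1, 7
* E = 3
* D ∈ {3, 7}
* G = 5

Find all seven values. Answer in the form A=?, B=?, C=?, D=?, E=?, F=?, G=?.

A=13, B=9, C=11, D=7, E=3, F=1, G=5

C has just one choice, so C = 11.
E must be 3 (only option left). Strike 3 from A, D.
That leaves G = 5. Strike 5 from B.
D must be 7 (only option left). Remove 7 from F.
F has just one choice, so F = 1. Remove 1 from A.
That leaves A = 13. So B can't be 13.
B must be 9 (only option left).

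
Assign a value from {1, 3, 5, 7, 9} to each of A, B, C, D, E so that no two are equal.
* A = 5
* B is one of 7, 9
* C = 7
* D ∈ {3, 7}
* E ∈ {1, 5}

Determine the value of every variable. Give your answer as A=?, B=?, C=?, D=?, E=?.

A has just one choice, so A = 5. So E can't be 5.
C must be 7 (only option left). Eliminate 7 elsewhere: B, D.
D must be 3 (only option left).
E must be 1 (only option left).
That leaves B = 9.

A=5, B=9, C=7, D=3, E=1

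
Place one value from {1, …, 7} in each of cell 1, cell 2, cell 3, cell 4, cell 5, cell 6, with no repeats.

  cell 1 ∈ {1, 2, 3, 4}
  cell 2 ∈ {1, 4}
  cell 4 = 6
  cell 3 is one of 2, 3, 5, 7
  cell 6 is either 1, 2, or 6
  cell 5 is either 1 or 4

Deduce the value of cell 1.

cell 4's domain is down to {6}, so cell 4 = 6. Remove 6 from cell 6.
cell 2 and cell 5 share exactly the 2 values {1, 4}; by pigeonhole those values go to them, so strike 1, 4 from cell 1, cell 6.
That leaves cell 6 = 2. Eliminate 2 elsewhere: cell 1, cell 3.
So cell 1 = 3.

3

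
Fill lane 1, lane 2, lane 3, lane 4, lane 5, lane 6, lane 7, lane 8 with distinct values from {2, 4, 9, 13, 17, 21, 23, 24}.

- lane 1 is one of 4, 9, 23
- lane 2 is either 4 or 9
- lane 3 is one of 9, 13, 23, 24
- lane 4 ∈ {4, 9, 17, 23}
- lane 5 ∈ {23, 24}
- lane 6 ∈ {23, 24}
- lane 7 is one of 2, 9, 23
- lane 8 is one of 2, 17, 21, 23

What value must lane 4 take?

17

Among the 8 variables, 13 fits only lane 3 (and all 8 values in {2, 4, 9, 13, 17, 21, 23, 24} must be used), so lane 3 = 13.
Among the 7 still-open variables, 21 fits only lane 8 (and all 7 values in {2, 4, 9, 17, 21, 23, 24} must be used), so lane 8 = 21.
The 6 still-open variables draw from only 6 values {2, 4, 9, 17, 23, 24}, so each is used; only lane 7 can be 2, hence lane 7 = 2.
The 5 still-open variables together cover exactly {4, 9, 17, 23, 24} — 5 values for 5 variables — and 17 appears only in lane 4's list, so lane 4 = 17.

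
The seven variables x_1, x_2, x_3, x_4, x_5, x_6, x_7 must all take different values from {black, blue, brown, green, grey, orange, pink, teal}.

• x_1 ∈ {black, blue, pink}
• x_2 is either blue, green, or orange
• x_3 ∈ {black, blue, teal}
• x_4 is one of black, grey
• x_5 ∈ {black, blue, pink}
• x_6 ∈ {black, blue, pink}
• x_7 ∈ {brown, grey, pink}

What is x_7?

brown

x_1, x_5, x_6 share exactly the 3 values {black, blue, pink}; by pigeonhole those values go to them, so strike black, blue, pink from x_2, x_3, x_4, x_7.
That leaves x_3 = teal.
x_4's domain is down to {grey}, so x_4 = grey. Strike grey from x_7.
So x_7 = brown.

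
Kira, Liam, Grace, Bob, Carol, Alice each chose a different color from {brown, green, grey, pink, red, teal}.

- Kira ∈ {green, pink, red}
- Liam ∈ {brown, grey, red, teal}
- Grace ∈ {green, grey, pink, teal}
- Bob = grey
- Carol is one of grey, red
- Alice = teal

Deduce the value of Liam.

Bob must be grey (only option left). Eliminate grey elsewhere: Liam, Grace, Carol.
Carol's domain is down to {red}, so Carol = red. Strike red from Kira, Liam.
Alice must be teal (only option left). So Liam, Grace can't be teal.
So Liam = brown.

brown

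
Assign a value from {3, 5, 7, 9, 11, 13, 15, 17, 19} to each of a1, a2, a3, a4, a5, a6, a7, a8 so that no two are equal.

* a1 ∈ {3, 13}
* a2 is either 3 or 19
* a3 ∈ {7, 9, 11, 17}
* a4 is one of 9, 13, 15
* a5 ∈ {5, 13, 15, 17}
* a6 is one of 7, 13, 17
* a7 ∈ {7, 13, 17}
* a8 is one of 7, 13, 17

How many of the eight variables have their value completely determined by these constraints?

2

a6, a7, a8 between them cover only {7, 13, 17} — a naked triple. Remove those values from a1, a3, a4, a5.
a1 has just one choice, so a1 = 3. Eliminate 3 elsewhere: a2.
a2's domain is down to {19}, so a2 = 19.
Determined: a1=3, a2=19. The other variables each still have more than one consistent value. That makes 2.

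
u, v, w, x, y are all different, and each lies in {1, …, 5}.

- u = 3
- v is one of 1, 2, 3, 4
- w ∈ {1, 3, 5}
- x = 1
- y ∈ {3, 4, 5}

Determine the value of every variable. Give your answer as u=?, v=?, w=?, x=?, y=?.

u has just one choice, so u = 3. Strike 3 from v, w, y.
x must be 1 (only option left). Eliminate 1 elsewhere: v, w.
That leaves w = 5. Eliminate 5 elsewhere: y.
y must be 4 (only option left). Eliminate 4 elsewhere: v.
v must be 2 (only option left).

u=3, v=2, w=5, x=1, y=4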